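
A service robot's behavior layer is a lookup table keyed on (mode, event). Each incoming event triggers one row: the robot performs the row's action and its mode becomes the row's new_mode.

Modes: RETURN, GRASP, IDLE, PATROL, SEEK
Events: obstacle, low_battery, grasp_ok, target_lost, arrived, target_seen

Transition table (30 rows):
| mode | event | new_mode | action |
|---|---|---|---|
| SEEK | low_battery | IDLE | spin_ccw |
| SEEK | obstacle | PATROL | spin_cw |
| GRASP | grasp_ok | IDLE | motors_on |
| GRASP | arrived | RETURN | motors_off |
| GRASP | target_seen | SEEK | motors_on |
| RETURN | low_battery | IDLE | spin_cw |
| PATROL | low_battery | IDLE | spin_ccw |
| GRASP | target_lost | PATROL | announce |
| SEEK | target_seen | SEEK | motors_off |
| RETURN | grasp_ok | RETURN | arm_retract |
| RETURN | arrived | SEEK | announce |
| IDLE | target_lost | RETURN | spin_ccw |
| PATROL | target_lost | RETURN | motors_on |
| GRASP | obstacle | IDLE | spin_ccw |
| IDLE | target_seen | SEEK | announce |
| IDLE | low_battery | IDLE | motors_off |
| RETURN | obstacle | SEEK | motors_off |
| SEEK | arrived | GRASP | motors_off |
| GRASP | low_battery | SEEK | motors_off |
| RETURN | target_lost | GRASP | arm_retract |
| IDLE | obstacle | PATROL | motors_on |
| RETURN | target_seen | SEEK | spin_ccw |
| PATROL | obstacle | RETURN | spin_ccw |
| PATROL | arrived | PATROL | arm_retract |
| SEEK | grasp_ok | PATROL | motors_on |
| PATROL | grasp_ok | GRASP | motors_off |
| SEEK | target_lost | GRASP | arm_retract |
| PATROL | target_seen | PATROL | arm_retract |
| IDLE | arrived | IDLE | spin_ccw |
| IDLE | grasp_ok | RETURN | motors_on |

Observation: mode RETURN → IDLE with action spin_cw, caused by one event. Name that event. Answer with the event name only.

try obstacle: (RETURN, obstacle) → (SEEK, motors_off)
try low_battery: (RETURN, low_battery) → (IDLE, spin_cw)  ← matches
try grasp_ok: (RETURN, grasp_ok) → (RETURN, arm_retract)
try target_lost: (RETURN, target_lost) → (GRASP, arm_retract)
try arrived: (RETURN, arrived) → (SEEK, announce)
try target_seen: (RETURN, target_seen) → (SEEK, spin_ccw)

low_battery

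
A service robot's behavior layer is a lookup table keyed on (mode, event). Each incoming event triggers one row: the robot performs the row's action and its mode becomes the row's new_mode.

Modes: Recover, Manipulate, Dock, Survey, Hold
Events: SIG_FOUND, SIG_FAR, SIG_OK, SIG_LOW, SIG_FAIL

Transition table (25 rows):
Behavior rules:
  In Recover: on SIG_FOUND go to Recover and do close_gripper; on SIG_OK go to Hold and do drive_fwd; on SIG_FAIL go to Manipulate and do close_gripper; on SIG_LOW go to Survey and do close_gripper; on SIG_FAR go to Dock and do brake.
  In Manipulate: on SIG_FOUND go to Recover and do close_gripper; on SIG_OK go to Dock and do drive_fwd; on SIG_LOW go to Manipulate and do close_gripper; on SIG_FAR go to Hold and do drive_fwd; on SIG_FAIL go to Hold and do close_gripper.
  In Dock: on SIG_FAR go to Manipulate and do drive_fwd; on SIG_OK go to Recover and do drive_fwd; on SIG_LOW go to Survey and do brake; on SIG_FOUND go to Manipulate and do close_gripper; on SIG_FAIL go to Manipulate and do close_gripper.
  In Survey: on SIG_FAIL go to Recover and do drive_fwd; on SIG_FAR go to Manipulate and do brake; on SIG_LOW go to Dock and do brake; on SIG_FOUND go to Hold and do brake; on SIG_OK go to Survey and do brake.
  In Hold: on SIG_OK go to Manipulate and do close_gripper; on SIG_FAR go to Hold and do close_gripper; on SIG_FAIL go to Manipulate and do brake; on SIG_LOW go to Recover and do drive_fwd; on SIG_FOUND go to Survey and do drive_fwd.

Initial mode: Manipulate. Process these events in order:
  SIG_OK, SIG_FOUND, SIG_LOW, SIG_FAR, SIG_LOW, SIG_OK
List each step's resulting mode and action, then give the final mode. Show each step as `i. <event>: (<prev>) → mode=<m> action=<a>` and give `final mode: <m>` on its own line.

final mode: Hold

1. SIG_OK: (Manipulate) → mode=Dock action=drive_fwd
2. SIG_FOUND: (Dock) → mode=Manipulate action=close_gripper
3. SIG_LOW: (Manipulate) → mode=Manipulate action=close_gripper
4. SIG_FAR: (Manipulate) → mode=Hold action=drive_fwd
5. SIG_LOW: (Hold) → mode=Recover action=drive_fwd
6. SIG_OK: (Recover) → mode=Hold action=drive_fwd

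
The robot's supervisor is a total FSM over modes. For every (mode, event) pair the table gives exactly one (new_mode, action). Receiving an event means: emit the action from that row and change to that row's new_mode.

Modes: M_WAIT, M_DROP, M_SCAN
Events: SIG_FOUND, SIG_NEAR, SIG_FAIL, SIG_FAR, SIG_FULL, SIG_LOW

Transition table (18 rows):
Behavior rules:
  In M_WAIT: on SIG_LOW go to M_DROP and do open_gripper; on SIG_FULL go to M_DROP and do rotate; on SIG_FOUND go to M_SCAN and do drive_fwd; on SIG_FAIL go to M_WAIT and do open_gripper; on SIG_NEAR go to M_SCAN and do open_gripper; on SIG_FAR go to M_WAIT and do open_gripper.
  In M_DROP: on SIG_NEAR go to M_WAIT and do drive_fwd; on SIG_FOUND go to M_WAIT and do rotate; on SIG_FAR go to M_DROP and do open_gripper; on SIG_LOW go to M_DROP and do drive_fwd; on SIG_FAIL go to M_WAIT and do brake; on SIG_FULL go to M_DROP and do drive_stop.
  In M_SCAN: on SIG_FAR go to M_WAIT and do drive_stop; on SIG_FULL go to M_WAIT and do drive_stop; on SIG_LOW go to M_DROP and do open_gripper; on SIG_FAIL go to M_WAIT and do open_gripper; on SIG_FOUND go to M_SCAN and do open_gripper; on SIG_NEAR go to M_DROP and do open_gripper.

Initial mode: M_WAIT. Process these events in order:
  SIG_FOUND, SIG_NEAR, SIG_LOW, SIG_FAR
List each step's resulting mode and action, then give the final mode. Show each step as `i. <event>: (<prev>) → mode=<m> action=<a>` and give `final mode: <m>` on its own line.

final mode: M_DROP

1. SIG_FOUND: (M_WAIT) → mode=M_SCAN action=drive_fwd
2. SIG_NEAR: (M_SCAN) → mode=M_DROP action=open_gripper
3. SIG_LOW: (M_DROP) → mode=M_DROP action=drive_fwd
4. SIG_FAR: (M_DROP) → mode=M_DROP action=open_gripper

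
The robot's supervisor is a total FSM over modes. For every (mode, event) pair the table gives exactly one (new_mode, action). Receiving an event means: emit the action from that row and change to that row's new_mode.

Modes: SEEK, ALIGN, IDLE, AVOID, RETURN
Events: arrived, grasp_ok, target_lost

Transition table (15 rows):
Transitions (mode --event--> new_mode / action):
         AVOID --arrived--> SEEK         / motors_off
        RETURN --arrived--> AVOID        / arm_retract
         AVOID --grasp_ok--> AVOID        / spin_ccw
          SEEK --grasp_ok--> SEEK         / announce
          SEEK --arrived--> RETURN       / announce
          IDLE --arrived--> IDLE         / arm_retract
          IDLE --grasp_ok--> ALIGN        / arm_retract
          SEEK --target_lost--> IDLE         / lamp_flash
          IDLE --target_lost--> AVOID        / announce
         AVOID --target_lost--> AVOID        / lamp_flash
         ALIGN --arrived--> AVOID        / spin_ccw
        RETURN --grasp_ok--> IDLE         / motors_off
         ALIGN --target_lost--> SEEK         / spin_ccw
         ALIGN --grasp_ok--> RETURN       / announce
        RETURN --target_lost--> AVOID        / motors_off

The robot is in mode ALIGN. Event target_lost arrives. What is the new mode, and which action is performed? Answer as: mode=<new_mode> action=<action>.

current mode = ALIGN; filter table to that mode:
  (ALIGN, arrived) → (AVOID, spin_ccw)
  (ALIGN, target_lost) → (SEEK, spin_ccw)  ← event matches
  (ALIGN, grasp_ok) → (RETURN, announce)
event = target_lost selects (SEEK, spin_ccw)

mode=SEEK action=spin_ccw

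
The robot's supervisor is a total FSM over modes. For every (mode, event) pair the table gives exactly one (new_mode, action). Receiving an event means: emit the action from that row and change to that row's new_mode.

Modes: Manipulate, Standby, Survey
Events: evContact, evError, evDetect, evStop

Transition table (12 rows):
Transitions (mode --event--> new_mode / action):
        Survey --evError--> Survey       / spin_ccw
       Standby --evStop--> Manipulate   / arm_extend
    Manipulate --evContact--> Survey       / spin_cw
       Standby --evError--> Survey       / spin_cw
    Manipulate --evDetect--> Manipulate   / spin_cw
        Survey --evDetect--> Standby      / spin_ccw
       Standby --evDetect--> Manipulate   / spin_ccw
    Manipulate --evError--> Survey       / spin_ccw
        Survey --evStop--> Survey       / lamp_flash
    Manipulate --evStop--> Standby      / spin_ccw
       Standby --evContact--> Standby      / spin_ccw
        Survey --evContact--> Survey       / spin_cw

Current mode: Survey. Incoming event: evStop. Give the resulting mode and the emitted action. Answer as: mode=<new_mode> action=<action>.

mode=Survey action=lamp_flash

current mode = Survey; filter table to that mode:
  (Survey, evError) → (Survey, spin_ccw)
  (Survey, evDetect) → (Standby, spin_ccw)
  (Survey, evStop) → (Survey, lamp_flash)  ← event matches
  (Survey, evContact) → (Survey, spin_cw)
event = evStop selects (Survey, lamp_flash)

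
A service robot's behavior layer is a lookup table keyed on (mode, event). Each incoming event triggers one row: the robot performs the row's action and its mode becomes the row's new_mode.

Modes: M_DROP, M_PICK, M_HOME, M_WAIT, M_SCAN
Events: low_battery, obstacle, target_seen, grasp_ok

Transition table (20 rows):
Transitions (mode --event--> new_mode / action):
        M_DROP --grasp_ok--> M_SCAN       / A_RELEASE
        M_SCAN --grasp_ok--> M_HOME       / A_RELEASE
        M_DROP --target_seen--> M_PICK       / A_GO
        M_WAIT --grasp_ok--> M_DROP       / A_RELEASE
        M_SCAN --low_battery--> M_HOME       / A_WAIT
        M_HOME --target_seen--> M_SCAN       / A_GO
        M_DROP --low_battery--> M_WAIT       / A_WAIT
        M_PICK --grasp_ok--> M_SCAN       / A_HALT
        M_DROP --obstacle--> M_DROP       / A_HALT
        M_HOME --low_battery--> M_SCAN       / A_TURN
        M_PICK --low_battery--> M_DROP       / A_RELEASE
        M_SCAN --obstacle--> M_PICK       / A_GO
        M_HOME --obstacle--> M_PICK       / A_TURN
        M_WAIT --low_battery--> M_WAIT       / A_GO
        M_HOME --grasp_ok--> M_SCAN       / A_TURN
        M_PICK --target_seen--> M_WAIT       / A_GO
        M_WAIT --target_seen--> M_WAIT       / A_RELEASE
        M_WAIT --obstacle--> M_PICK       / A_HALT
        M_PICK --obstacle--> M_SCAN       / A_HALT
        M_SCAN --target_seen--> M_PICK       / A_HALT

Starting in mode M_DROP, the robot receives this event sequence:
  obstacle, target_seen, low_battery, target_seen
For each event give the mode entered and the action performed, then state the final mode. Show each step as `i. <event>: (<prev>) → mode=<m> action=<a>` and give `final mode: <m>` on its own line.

final mode: M_PICK

1. obstacle: (M_DROP) → mode=M_DROP action=A_HALT
2. target_seen: (M_DROP) → mode=M_PICK action=A_GO
3. low_battery: (M_PICK) → mode=M_DROP action=A_RELEASE
4. target_seen: (M_DROP) → mode=M_PICK action=A_GO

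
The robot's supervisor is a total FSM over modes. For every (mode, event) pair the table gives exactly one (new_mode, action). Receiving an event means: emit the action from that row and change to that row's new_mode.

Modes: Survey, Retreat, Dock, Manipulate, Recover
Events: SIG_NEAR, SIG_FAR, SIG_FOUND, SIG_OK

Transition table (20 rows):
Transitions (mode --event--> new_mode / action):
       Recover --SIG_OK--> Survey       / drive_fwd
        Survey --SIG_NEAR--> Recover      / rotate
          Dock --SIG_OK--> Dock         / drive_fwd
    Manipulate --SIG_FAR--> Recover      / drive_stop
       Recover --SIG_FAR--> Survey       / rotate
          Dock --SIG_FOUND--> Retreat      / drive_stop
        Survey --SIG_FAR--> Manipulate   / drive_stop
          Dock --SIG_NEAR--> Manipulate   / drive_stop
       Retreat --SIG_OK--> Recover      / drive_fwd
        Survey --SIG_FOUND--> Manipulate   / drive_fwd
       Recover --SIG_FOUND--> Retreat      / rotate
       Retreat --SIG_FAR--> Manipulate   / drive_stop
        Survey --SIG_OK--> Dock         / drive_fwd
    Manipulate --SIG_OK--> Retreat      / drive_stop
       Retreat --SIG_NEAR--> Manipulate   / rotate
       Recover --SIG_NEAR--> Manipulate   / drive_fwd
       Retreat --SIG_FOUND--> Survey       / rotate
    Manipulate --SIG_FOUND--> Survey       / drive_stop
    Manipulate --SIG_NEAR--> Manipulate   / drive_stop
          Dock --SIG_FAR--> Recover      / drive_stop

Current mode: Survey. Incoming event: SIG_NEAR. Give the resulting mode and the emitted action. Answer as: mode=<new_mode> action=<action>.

current mode = Survey; filter table to that mode:
  (Survey, SIG_NEAR) → (Recover, rotate)  ← event matches
  (Survey, SIG_FAR) → (Manipulate, drive_stop)
  (Survey, SIG_FOUND) → (Manipulate, drive_fwd)
  (Survey, SIG_OK) → (Dock, drive_fwd)
event = SIG_NEAR selects (Recover, rotate)

mode=Recover action=rotate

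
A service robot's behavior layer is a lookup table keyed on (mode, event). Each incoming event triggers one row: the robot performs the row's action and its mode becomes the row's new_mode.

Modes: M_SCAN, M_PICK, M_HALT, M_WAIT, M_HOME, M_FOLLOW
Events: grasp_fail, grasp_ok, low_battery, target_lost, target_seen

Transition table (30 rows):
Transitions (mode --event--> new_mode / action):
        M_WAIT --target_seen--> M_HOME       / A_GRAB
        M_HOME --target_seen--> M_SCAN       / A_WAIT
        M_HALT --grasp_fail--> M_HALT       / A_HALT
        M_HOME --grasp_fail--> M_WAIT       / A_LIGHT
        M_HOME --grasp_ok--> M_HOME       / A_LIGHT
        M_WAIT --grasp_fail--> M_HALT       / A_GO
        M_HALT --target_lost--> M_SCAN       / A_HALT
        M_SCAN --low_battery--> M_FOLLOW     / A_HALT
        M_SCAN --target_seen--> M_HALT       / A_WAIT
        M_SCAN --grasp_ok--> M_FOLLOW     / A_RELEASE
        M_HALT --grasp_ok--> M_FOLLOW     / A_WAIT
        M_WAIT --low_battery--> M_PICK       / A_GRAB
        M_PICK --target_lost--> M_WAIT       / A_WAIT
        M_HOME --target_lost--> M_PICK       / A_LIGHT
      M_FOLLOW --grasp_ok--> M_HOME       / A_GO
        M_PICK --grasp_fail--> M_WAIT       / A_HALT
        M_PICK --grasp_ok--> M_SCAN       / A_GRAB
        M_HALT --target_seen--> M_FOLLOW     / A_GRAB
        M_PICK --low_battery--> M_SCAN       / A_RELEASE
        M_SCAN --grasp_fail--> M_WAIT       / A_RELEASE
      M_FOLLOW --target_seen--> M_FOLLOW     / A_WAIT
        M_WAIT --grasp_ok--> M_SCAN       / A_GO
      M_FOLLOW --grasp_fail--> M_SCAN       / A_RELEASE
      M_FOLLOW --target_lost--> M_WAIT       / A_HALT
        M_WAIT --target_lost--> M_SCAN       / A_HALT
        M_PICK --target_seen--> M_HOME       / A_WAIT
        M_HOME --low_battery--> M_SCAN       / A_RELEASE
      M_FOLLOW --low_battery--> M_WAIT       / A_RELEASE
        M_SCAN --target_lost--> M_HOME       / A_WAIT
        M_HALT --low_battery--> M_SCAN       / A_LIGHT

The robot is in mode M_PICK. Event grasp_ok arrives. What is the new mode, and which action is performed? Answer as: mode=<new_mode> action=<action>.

current mode = M_PICK; filter table to that mode:
  (M_PICK, target_lost) → (M_WAIT, A_WAIT)
  (M_PICK, grasp_fail) → (M_WAIT, A_HALT)
  (M_PICK, grasp_ok) → (M_SCAN, A_GRAB)  ← event matches
  (M_PICK, low_battery) → (M_SCAN, A_RELEASE)
  (M_PICK, target_seen) → (M_HOME, A_WAIT)
event = grasp_ok selects (M_SCAN, A_GRAB)

mode=M_SCAN action=A_GRAB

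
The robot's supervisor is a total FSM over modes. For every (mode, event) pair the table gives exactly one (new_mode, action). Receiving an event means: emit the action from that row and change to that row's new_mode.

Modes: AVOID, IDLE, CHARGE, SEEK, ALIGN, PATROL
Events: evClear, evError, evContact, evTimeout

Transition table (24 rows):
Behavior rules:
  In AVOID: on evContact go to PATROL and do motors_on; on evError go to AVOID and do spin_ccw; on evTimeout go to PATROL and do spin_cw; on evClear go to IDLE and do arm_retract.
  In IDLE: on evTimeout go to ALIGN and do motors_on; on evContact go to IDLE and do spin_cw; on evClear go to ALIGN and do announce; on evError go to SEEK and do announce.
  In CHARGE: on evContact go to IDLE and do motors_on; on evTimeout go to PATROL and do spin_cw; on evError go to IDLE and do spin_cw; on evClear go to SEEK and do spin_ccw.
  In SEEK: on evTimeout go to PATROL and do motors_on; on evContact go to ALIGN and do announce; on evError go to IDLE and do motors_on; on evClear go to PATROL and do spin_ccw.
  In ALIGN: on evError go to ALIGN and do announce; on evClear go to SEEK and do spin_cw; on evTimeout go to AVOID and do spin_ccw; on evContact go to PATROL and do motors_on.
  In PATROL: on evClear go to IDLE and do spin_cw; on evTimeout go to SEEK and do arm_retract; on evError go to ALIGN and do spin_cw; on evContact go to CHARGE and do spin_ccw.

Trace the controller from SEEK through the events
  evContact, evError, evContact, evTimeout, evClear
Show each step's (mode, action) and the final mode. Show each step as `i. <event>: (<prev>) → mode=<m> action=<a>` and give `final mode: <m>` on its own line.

1. evContact: (SEEK) → mode=ALIGN action=announce
2. evError: (ALIGN) → mode=ALIGN action=announce
3. evContact: (ALIGN) → mode=PATROL action=motors_on
4. evTimeout: (PATROL) → mode=SEEK action=arm_retract
5. evClear: (SEEK) → mode=PATROL action=spin_ccw

final mode: PATROL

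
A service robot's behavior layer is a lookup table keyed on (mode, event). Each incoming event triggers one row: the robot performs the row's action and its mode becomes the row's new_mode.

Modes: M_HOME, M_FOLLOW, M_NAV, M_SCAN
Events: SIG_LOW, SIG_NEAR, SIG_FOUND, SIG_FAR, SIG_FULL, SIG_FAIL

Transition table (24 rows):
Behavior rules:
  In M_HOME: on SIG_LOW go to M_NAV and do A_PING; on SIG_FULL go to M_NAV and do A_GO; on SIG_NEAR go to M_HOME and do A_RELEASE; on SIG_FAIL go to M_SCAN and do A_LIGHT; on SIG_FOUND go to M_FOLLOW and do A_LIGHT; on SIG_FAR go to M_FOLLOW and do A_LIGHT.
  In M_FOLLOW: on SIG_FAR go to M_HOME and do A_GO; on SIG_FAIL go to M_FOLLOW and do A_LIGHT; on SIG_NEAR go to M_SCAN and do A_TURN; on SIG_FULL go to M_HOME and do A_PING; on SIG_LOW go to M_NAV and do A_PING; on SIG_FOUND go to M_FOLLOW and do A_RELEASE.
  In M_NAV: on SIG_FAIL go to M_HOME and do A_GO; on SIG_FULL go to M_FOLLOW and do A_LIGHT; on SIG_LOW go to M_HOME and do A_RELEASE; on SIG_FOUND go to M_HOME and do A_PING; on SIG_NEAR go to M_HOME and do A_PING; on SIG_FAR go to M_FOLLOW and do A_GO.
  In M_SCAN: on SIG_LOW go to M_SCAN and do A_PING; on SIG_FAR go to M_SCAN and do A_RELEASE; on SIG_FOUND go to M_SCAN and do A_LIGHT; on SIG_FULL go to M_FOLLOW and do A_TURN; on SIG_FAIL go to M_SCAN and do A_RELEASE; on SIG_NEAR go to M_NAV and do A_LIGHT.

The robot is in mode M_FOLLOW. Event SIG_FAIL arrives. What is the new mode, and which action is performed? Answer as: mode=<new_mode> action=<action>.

mode=M_FOLLOW action=A_LIGHT

current mode = M_FOLLOW; filter table to that mode:
  (M_FOLLOW, SIG_FAR) → (M_HOME, A_GO)
  (M_FOLLOW, SIG_FAIL) → (M_FOLLOW, A_LIGHT)  ← event matches
  (M_FOLLOW, SIG_NEAR) → (M_SCAN, A_TURN)
  (M_FOLLOW, SIG_FULL) → (M_HOME, A_PING)
  (M_FOLLOW, SIG_LOW) → (M_NAV, A_PING)
  (M_FOLLOW, SIG_FOUND) → (M_FOLLOW, A_RELEASE)
event = SIG_FAIL selects (M_FOLLOW, A_LIGHT)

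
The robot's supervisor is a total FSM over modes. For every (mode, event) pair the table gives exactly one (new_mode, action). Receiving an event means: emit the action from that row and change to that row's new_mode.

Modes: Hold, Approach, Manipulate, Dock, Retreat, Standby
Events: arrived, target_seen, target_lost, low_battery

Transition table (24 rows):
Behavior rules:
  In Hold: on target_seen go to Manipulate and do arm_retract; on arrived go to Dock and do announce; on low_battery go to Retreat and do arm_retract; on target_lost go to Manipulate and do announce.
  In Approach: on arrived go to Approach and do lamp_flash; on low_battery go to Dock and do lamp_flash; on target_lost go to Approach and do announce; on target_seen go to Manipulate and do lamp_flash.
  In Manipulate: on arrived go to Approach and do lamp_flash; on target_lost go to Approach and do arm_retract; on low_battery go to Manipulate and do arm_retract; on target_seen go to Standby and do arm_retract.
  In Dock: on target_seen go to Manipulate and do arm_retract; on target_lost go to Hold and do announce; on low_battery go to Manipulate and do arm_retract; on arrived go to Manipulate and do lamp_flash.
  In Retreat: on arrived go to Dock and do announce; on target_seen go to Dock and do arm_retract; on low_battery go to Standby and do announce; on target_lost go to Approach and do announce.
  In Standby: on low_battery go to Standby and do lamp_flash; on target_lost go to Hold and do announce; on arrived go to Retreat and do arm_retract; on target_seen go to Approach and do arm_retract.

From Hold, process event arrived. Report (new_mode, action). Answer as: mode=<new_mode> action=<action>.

current mode = Hold; filter table to that mode:
  (Hold, target_seen) → (Manipulate, arm_retract)
  (Hold, arrived) → (Dock, announce)  ← event matches
  (Hold, low_battery) → (Retreat, arm_retract)
  (Hold, target_lost) → (Manipulate, announce)
event = arrived selects (Dock, announce)

mode=Dock action=announce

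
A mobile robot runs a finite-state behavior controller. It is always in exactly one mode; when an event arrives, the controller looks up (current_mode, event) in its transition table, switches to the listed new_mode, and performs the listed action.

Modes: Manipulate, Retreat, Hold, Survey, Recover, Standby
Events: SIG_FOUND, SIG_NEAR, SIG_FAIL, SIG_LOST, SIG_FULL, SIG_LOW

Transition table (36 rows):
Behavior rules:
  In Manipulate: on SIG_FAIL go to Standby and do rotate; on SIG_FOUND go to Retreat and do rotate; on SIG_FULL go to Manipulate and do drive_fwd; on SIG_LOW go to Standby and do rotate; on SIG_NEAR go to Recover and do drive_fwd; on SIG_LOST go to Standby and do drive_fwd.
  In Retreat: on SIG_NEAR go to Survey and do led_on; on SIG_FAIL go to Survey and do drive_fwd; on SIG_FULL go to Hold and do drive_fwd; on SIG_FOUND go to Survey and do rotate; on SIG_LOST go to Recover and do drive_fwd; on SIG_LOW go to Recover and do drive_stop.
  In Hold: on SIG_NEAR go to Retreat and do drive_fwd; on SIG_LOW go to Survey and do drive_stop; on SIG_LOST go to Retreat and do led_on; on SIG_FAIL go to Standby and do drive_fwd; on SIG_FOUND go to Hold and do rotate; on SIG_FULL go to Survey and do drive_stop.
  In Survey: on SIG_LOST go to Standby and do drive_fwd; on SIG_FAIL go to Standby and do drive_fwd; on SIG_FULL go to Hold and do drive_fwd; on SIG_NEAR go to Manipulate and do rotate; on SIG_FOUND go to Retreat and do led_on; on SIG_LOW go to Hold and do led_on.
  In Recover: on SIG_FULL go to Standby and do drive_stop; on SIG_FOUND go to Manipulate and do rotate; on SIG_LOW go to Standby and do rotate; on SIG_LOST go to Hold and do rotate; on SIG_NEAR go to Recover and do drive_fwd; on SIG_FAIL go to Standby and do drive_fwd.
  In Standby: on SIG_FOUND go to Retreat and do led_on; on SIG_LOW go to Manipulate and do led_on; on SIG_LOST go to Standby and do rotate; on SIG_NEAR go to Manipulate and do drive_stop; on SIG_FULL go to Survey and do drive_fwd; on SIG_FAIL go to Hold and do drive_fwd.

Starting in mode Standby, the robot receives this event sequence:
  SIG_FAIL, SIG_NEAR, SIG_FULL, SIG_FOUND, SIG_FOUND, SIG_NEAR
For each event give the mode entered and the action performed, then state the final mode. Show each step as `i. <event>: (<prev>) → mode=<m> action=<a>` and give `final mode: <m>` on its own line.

final mode: Retreat

1. SIG_FAIL: (Standby) → mode=Hold action=drive_fwd
2. SIG_NEAR: (Hold) → mode=Retreat action=drive_fwd
3. SIG_FULL: (Retreat) → mode=Hold action=drive_fwd
4. SIG_FOUND: (Hold) → mode=Hold action=rotate
5. SIG_FOUND: (Hold) → mode=Hold action=rotate
6. SIG_NEAR: (Hold) → mode=Retreat action=drive_fwd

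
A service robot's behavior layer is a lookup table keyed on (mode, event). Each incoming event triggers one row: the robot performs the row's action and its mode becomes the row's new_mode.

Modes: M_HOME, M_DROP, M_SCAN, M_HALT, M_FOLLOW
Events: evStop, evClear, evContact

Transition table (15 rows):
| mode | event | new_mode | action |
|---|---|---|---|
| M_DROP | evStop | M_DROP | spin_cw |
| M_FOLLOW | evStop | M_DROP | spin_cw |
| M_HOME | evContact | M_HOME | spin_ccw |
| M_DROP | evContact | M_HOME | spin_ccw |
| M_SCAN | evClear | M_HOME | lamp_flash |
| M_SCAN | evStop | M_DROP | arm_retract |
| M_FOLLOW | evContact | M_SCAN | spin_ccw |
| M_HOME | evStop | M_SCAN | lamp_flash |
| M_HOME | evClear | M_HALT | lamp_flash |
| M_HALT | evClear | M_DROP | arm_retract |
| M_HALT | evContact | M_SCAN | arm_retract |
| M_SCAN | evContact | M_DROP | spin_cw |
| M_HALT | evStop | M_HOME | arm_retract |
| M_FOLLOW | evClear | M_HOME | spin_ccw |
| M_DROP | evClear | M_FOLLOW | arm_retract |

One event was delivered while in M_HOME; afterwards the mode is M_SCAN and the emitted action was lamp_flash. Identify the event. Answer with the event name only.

try evStop: (M_HOME, evStop) → (M_SCAN, lamp_flash)  ← matches
try evClear: (M_HOME, evClear) → (M_HALT, lamp_flash)
try evContact: (M_HOME, evContact) → (M_HOME, spin_ccw)

evStop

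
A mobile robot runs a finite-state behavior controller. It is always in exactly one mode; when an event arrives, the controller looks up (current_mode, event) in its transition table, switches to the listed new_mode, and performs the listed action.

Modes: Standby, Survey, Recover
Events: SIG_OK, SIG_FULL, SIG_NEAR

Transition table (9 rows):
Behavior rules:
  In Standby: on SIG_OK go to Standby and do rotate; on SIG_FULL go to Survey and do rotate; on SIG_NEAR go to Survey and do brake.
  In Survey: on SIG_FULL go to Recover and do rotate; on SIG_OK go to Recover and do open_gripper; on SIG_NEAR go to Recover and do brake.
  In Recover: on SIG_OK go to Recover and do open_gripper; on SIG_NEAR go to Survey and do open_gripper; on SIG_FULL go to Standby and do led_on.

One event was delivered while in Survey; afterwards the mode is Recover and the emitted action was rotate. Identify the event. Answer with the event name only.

try SIG_OK: (Survey, SIG_OK) → (Recover, open_gripper)
try SIG_FULL: (Survey, SIG_FULL) → (Recover, rotate)  ← matches
try SIG_NEAR: (Survey, SIG_NEAR) → (Recover, brake)

SIG_FULL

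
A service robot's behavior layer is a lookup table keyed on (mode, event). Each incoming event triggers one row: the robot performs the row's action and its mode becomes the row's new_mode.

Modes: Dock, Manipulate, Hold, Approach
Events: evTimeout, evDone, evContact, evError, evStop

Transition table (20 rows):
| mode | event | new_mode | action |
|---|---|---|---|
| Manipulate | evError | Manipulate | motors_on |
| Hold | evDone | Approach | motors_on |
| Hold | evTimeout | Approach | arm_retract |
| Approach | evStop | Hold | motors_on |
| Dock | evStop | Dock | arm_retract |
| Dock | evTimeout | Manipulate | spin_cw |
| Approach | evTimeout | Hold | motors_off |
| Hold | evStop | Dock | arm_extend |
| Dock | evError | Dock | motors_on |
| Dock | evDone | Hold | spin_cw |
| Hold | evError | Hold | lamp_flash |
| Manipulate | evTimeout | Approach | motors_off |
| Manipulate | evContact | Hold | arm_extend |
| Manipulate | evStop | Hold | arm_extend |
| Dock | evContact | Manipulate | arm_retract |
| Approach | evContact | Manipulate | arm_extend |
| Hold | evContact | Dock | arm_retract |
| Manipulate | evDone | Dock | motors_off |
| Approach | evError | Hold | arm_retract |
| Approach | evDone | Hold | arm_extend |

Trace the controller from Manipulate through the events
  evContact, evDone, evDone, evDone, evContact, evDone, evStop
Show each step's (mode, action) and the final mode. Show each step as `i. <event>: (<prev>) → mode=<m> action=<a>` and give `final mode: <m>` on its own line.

1. evContact: (Manipulate) → mode=Hold action=arm_extend
2. evDone: (Hold) → mode=Approach action=motors_on
3. evDone: (Approach) → mode=Hold action=arm_extend
4. evDone: (Hold) → mode=Approach action=motors_on
5. evContact: (Approach) → mode=Manipulate action=arm_extend
6. evDone: (Manipulate) → mode=Dock action=motors_off
7. evStop: (Dock) → mode=Dock action=arm_retract

final mode: Dock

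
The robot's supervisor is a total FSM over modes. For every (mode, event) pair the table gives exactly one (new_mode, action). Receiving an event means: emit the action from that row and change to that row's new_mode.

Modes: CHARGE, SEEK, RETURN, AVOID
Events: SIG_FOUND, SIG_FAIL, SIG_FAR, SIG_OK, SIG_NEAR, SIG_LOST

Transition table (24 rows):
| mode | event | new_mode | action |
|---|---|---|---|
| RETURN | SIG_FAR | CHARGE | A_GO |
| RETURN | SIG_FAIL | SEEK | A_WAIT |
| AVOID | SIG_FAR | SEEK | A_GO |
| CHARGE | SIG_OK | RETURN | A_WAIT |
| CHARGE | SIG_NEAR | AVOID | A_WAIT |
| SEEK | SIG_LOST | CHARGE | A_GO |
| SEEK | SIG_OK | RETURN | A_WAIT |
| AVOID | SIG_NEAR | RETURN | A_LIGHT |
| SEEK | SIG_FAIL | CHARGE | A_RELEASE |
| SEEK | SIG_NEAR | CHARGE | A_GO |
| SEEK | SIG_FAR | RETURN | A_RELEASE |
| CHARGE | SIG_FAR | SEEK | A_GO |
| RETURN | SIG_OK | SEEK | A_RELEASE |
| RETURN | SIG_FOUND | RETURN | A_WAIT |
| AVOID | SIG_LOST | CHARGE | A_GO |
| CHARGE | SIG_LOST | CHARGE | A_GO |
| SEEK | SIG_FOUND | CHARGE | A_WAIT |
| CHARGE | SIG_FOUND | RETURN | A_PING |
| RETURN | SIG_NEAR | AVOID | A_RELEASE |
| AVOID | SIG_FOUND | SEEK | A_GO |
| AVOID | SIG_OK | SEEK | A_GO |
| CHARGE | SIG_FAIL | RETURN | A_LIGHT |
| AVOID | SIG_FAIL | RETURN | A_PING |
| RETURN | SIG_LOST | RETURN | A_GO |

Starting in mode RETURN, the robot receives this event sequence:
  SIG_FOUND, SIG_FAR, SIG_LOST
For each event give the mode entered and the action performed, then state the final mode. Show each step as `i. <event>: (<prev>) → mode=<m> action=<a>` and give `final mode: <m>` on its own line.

1. SIG_FOUND: (RETURN) → mode=RETURN action=A_WAIT
2. SIG_FAR: (RETURN) → mode=CHARGE action=A_GO
3. SIG_LOST: (CHARGE) → mode=CHARGE action=A_GO

final mode: CHARGE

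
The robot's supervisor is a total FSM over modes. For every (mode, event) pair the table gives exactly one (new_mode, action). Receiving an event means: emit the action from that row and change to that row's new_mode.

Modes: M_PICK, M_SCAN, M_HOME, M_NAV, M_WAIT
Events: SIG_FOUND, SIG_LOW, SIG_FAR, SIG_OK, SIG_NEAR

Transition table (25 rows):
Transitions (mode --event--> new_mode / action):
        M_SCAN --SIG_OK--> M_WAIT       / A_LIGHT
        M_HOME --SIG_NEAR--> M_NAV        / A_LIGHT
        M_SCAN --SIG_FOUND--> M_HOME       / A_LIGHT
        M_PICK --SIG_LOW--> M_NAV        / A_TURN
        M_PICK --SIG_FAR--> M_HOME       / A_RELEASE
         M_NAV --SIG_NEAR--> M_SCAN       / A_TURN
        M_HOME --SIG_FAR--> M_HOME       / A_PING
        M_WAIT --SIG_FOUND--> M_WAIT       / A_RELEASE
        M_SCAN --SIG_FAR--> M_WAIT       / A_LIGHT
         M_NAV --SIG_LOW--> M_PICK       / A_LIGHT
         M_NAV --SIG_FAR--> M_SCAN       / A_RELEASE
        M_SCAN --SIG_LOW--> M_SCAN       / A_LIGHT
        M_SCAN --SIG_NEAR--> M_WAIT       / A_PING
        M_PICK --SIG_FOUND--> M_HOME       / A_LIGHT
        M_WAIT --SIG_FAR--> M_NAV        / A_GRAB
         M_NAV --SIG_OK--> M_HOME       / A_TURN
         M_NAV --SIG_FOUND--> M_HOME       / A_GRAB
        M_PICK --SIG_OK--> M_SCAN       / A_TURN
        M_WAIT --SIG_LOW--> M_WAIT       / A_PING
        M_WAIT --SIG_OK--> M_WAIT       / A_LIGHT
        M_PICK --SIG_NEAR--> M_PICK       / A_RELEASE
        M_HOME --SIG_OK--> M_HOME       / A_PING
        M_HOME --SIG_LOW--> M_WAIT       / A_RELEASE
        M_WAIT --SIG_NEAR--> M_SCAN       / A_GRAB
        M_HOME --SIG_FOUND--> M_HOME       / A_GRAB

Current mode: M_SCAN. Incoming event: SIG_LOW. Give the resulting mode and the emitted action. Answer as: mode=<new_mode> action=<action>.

current mode = M_SCAN; filter table to that mode:
  (M_SCAN, SIG_OK) → (M_WAIT, A_LIGHT)
  (M_SCAN, SIG_FOUND) → (M_HOME, A_LIGHT)
  (M_SCAN, SIG_FAR) → (M_WAIT, A_LIGHT)
  (M_SCAN, SIG_LOW) → (M_SCAN, A_LIGHT)  ← event matches
  (M_SCAN, SIG_NEAR) → (M_WAIT, A_PING)
event = SIG_LOW selects (M_SCAN, A_LIGHT)

mode=M_SCAN action=A_LIGHT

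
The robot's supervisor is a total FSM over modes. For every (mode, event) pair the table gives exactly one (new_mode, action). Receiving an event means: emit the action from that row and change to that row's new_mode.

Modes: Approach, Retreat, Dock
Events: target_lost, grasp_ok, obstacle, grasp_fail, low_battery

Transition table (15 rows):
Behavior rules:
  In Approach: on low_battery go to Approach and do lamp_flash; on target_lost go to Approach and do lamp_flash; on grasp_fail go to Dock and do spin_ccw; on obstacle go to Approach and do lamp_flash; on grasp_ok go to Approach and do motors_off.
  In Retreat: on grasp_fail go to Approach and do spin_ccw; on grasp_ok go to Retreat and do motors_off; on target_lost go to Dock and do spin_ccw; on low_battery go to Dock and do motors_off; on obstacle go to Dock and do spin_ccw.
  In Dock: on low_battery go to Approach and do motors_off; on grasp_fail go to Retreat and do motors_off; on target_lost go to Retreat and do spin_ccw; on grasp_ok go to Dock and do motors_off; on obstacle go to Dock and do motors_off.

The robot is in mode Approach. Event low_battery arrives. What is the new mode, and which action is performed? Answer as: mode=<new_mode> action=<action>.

mode=Approach action=lamp_flash

current mode = Approach; filter table to that mode:
  (Approach, low_battery) → (Approach, lamp_flash)  ← event matches
  (Approach, target_lost) → (Approach, lamp_flash)
  (Approach, grasp_fail) → (Dock, spin_ccw)
  (Approach, obstacle) → (Approach, lamp_flash)
  (Approach, grasp_ok) → (Approach, motors_off)
event = low_battery selects (Approach, lamp_flash)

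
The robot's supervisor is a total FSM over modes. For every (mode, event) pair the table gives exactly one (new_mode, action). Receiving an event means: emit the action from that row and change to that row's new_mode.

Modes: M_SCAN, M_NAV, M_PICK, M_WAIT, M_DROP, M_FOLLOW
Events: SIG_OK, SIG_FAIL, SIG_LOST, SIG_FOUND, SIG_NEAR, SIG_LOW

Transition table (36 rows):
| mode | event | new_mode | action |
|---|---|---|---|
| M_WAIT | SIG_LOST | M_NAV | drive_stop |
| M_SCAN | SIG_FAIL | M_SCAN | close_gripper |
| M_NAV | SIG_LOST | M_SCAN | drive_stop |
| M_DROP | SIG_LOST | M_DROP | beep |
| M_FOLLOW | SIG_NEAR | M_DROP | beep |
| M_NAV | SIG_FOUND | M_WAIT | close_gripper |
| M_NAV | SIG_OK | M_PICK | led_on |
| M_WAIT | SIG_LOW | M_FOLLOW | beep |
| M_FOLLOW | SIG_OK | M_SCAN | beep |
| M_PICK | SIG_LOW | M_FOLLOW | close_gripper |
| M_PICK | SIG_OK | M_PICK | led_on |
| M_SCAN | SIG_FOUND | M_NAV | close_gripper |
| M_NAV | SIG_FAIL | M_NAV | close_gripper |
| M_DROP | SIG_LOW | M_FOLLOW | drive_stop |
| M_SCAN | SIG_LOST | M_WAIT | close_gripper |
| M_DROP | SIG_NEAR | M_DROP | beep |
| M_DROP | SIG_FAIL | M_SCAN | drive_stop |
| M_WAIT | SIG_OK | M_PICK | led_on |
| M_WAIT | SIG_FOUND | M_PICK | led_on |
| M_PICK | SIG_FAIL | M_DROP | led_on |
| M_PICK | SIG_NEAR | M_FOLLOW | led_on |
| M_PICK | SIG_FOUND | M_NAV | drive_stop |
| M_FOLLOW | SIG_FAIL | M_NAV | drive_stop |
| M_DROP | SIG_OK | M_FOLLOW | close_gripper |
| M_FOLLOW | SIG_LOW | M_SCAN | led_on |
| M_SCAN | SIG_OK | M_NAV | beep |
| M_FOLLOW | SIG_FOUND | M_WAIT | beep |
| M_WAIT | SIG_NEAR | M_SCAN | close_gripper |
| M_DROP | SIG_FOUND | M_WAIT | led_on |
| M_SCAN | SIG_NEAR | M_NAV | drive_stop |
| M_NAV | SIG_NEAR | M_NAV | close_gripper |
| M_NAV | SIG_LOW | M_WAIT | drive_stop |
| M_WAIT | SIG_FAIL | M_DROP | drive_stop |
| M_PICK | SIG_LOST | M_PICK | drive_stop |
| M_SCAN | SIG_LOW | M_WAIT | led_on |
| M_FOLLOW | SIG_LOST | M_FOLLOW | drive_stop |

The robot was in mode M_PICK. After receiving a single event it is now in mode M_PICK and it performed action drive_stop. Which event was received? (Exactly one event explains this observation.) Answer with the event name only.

try SIG_OK: (M_PICK, SIG_OK) → (M_PICK, led_on)
try SIG_FAIL: (M_PICK, SIG_FAIL) → (M_DROP, led_on)
try SIG_LOST: (M_PICK, SIG_LOST) → (M_PICK, drive_stop)  ← matches
try SIG_FOUND: (M_PICK, SIG_FOUND) → (M_NAV, drive_stop)
try SIG_NEAR: (M_PICK, SIG_NEAR) → (M_FOLLOW, led_on)
try SIG_LOW: (M_PICK, SIG_LOW) → (M_FOLLOW, close_gripper)

SIG_LOST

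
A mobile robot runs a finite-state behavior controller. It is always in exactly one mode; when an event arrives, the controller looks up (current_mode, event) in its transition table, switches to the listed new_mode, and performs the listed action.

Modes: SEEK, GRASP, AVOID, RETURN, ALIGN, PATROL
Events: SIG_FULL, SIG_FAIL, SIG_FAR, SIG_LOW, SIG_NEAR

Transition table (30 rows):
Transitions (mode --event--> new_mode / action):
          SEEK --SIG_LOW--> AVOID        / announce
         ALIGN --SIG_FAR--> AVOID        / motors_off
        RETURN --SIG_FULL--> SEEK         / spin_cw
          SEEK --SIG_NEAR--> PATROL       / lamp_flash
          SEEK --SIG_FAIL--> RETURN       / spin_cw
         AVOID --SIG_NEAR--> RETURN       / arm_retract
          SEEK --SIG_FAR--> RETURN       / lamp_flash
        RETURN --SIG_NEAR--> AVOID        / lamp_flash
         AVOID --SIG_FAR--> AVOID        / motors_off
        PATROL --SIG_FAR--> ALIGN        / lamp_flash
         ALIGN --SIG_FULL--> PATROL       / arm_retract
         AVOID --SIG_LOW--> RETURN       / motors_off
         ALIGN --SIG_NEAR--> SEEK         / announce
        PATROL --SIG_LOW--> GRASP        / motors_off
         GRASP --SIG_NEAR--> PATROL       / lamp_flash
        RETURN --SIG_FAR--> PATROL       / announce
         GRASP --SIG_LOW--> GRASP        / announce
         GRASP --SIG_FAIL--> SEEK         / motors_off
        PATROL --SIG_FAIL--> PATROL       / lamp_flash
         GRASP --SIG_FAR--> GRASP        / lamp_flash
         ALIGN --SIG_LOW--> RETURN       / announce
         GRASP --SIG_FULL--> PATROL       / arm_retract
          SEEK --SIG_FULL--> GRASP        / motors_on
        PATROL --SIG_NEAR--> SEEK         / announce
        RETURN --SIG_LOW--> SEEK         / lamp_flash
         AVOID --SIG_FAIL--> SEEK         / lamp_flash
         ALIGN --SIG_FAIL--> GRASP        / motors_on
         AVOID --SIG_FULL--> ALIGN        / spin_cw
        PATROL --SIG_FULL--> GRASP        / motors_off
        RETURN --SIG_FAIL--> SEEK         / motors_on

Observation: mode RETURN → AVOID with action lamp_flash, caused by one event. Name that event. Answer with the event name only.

SIG_NEAR

try SIG_FULL: (RETURN, SIG_FULL) → (SEEK, spin_cw)
try SIG_FAIL: (RETURN, SIG_FAIL) → (SEEK, motors_on)
try SIG_FAR: (RETURN, SIG_FAR) → (PATROL, announce)
try SIG_LOW: (RETURN, SIG_LOW) → (SEEK, lamp_flash)
try SIG_NEAR: (RETURN, SIG_NEAR) → (AVOID, lamp_flash)  ← matches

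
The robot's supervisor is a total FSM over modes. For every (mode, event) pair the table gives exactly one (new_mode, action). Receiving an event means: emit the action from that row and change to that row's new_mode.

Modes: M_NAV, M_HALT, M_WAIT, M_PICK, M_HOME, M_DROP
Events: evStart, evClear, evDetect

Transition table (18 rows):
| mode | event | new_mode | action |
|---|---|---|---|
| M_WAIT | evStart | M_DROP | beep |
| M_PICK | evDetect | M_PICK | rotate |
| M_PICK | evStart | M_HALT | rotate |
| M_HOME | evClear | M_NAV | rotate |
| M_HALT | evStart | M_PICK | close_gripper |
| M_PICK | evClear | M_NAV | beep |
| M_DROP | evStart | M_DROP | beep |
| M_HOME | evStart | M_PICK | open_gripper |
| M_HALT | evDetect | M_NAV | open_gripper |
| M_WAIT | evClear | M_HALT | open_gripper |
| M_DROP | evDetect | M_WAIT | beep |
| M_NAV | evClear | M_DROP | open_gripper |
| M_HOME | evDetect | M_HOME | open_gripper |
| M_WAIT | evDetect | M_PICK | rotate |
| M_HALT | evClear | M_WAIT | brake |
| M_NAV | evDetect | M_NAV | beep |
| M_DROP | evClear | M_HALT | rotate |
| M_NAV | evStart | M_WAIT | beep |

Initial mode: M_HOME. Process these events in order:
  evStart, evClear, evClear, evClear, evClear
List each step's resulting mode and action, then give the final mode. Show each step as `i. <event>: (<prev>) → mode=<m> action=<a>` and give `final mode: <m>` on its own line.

final mode: M_WAIT

1. evStart: (M_HOME) → mode=M_PICK action=open_gripper
2. evClear: (M_PICK) → mode=M_NAV action=beep
3. evClear: (M_NAV) → mode=M_DROP action=open_gripper
4. evClear: (M_DROP) → mode=M_HALT action=rotate
5. evClear: (M_HALT) → mode=M_WAIT action=brake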